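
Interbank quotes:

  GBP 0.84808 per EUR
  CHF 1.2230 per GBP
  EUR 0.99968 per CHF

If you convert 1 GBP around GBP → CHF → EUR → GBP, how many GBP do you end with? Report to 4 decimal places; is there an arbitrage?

1.0369 (arbitrage exists)

Around GBP → CHF → EUR → GBP: 1 × 1.2230 × 0.99968 × 0.84808 = 1.036870
Product > 1; profitable direction is GBP → CHF → EUR → GBP.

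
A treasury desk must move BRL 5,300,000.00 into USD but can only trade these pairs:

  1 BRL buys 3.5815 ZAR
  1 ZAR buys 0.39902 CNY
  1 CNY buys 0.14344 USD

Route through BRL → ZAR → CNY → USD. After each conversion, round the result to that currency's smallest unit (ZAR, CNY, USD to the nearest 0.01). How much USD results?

BRL 5,300,000.00 × 3.5815 = ZAR 18,981,950.00
ZAR 18,981,950.00 × 0.39902 = CNY 7,574,177.69
CNY 7,574,177.69 × 0.14344 = USD 1,086,440.05

USD 1,086,440.05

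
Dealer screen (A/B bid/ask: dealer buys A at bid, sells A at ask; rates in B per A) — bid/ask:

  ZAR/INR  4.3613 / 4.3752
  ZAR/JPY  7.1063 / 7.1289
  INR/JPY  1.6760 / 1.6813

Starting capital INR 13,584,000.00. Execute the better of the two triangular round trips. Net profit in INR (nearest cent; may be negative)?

Best loop INR → JPY → ZAR → INR:
INR 13,584,000.00 × 1.6760 (sell INR at bid) = JPY 22,766,784
JPY 22,766,784 ÷ 7.1289 (buy ZAR at ask) = ZAR 3,193,590.03
ZAR 3,193,590.03 × 4.3613 (sell ZAR at bid) = INR 13,928,204.22

Net profit: INR 344,204.22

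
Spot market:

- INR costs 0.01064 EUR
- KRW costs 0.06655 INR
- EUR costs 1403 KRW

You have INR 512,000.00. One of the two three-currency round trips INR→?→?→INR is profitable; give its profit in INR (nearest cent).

Profitable loop is INR → KRW → EUR → INR:
INR 512,000.00 ÷ 0.06655 = KRW 7,693,464
KRW 7,693,464 ÷ 1403 = EUR 5,483.58
EUR 5,483.58 ÷ 0.01064 = INR 515,374.12
Profit = INR 515,374.12 − INR 512,000.00

Profit: INR 3,374.12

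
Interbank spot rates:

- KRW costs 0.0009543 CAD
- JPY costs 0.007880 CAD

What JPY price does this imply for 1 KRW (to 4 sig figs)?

KRW/JPY = 0.1211

1 KRW × 0.0009543 = 0.0009543 CAD
0.0009543 CAD ÷ 0.007880 = 0.121104 JPY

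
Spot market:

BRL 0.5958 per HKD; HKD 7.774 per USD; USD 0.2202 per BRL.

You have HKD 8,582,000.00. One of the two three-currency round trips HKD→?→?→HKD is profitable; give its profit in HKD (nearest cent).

Profit: HKD 170,877.69

Profitable loop is HKD → BRL → USD → HKD:
HKD 8,582,000.00 × 0.5958 = BRL 5,113,155.60
BRL 5,113,155.60 × 0.2202 = USD 1,125,916.86
USD 1,125,916.86 × 7.774 = HKD 8,752,877.69
Profit = HKD 8,752,877.69 − HKD 8,582,000.00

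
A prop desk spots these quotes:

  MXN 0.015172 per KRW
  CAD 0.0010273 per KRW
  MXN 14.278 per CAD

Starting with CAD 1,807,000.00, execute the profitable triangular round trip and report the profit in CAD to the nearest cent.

Profit: CAD 62,116.28

Profitable loop is CAD → KRW → MXN → CAD:
CAD 1,807,000.00 ÷ 0.0010273 = KRW 1,758,979,850
KRW 1,758,979,850 × 0.015172 = MXN 26,687,242.29
MXN 26,687,242.29 ÷ 14.278 = CAD 1,869,116.28
Profit = CAD 1,869,116.28 − CAD 1,807,000.00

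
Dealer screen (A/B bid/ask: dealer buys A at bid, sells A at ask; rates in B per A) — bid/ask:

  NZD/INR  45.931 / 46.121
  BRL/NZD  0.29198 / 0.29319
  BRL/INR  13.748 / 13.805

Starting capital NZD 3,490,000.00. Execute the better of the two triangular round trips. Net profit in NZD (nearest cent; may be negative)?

Net profit: NZD 58,273.45

Best loop NZD → BRL → INR → NZD:
NZD 3,490,000.00 ÷ 0.29319 (buy BRL at ask) = BRL 11,903,543.78
BRL 11,903,543.78 × 13.748 (sell BRL at bid) = INR 163,649,919.85
INR 163,649,919.85 ÷ 46.121 (buy NZD at ask) = NZD 3,548,273.45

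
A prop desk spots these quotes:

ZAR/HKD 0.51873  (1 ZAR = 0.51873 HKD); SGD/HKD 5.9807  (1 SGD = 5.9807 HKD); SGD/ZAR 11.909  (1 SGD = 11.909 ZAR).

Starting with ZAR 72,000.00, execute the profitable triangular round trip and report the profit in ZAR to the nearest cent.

Profitable loop is ZAR → HKD → SGD → ZAR:
ZAR 72,000.00 × 0.51873 = HKD 37,348.56
HKD 37,348.56 ÷ 5.9807 = SGD 6,244.85
SGD 6,244.85 × 11.909 = ZAR 74,369.89
Profit = ZAR 74,369.89 − ZAR 72,000.00

Profit: ZAR 2,369.89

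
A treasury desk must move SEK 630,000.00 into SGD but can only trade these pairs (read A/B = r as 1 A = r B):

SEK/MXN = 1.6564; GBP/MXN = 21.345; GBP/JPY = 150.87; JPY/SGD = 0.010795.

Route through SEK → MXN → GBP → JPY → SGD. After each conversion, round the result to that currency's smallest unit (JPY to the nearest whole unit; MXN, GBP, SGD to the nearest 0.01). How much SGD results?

SGD 79,622.39

SEK 630,000.00 × 1.6564 = MXN 1,043,532.00
MXN 1,043,532.00 ÷ 21.345 = GBP 48,888.83
GBP 48,888.83 × 150.87 = JPY 7,375,858
JPY 7,375,858 × 0.010795 = SGD 79,622.39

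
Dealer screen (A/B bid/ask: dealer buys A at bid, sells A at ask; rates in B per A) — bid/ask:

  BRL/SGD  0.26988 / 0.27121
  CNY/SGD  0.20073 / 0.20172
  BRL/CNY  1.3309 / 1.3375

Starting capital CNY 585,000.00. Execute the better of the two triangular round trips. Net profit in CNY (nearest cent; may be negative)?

Best loop CNY → BRL → SGD → CNY:
CNY 585,000.00 ÷ 1.3375 (buy BRL at ask) = BRL 437,383.18
BRL 437,383.18 × 0.26988 (sell BRL at bid) = SGD 118,040.97
SGD 118,040.97 ÷ 0.20172 (buy CNY at ask) = CNY 585,172.38

Net profit: CNY 172.38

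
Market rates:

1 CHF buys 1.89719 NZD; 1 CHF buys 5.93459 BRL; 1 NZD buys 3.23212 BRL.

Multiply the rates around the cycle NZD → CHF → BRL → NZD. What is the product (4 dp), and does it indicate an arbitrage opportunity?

Around NZD → CHF → BRL → NZD: 1 ÷ 1.89719 × 5.93459 ÷ 3.23212 = 0.967815
Product < 1; profitable direction is NZD → BRL → CHF → NZD.

0.9678 (arbitrage exists)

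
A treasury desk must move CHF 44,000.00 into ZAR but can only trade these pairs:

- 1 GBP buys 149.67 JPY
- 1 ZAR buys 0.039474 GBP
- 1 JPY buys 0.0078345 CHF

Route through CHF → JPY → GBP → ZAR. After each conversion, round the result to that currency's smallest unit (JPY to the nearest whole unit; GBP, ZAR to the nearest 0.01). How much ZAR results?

CHF 44,000.00 ÷ 0.0078345 = JPY 5,616,185
JPY 5,616,185 ÷ 149.67 = GBP 37,523.79
GBP 37,523.79 ÷ 0.039474 = ZAR 950,595.08

ZAR 950,595.08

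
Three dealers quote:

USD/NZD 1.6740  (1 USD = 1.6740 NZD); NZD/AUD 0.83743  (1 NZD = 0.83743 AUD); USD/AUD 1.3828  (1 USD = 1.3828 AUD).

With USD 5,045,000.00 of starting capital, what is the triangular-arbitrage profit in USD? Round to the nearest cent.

Profitable loop is USD → NZD → AUD → USD:
USD 5,045,000.00 × 1.6740 = NZD 8,445,330.00
NZD 8,445,330.00 × 0.83743 = AUD 7,072,372.70
AUD 7,072,372.70 ÷ 1.3828 = USD 5,114,530.45
Profit = USD 5,114,530.45 − USD 5,045,000.00

Profit: USD 69,530.45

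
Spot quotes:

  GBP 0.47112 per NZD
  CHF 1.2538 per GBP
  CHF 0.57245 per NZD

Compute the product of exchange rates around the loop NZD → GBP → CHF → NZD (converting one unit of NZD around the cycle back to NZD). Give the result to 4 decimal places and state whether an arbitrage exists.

Around NZD → GBP → CHF → NZD: 1 × 0.47112 × 1.2538 ÷ 0.57245 = 1.031863
Product > 1; profitable direction is NZD → GBP → CHF → NZD.

1.0319 (arbitrage exists)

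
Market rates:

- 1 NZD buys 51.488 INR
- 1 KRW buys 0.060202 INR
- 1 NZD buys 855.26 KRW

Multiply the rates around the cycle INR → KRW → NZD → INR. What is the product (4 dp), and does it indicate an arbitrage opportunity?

1.0000 (no arbitrage)

Around INR → KRW → NZD → INR: 1 ÷ 0.060202 ÷ 855.26 × 51.488 = 0.999993
Product ≈ 1 (deviation 0.001%, within rounding noise).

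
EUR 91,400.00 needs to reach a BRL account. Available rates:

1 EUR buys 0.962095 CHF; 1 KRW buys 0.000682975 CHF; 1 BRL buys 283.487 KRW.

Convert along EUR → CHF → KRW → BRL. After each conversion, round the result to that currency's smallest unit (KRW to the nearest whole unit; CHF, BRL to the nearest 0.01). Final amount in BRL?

BRL 454,178.09

EUR 91,400.00 × 0.962095 = CHF 87,935.48
CHF 87,935.48 ÷ 0.000682975 = KRW 128,753,585
KRW 128,753,585 ÷ 283.487 = BRL 454,178.09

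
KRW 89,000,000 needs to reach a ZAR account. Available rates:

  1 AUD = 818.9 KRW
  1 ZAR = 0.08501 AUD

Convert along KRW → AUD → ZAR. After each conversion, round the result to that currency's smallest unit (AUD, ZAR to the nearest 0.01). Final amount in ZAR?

KRW 89,000,000 ÷ 818.9 = AUD 108,682.38
AUD 108,682.38 ÷ 0.08501 = ZAR 1,278,465.83

ZAR 1,278,465.83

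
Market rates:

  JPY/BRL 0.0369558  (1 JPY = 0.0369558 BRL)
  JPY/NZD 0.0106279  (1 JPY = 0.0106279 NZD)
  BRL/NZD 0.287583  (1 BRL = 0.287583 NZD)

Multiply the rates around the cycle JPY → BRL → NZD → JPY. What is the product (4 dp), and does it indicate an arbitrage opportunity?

Around JPY → BRL → NZD → JPY: 1 × 0.0369558 × 0.287583 ÷ 0.0106279 = 0.999996
Product ≈ 1 (deviation 0.000%, within rounding noise).

1.0000 (no arbitrage)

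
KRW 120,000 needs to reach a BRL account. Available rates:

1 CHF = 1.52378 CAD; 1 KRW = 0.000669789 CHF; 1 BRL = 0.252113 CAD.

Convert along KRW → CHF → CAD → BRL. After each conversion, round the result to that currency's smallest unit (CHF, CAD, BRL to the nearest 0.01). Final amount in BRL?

BRL 485.77

KRW 120,000 × 0.000669789 = CHF 80.37
CHF 80.37 × 1.52378 = CAD 122.47
CAD 122.47 ÷ 0.252113 = BRL 485.77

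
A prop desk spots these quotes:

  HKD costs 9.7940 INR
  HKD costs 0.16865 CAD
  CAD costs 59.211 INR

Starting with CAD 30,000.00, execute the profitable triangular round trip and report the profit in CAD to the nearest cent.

Profit: CAD 587.92

Profitable loop is CAD → INR → HKD → CAD:
CAD 30,000.00 × 59.211 = INR 1,776,330.00
INR 1,776,330.00 ÷ 9.7940 = HKD 181,369.21
HKD 181,369.21 × 0.16865 = CAD 30,587.92
Profit = CAD 30,587.92 − CAD 30,000.00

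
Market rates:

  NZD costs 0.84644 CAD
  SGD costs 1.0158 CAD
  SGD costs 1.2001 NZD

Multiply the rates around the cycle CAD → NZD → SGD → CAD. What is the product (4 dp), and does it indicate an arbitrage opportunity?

Around CAD → NZD → SGD → CAD: 1 ÷ 0.84644 ÷ 1.2001 × 1.0158 = 0.999988
Product ≈ 1 (deviation 0.001%, within rounding noise).

1.0000 (no arbitrage)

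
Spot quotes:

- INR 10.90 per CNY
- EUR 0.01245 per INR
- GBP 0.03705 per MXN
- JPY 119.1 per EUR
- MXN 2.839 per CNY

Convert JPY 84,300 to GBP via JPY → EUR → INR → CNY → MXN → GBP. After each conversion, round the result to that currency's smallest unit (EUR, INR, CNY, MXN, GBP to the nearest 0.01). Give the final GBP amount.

JPY 84,300 ÷ 119.1 = EUR 707.81
EUR 707.81 ÷ 0.01245 = INR 56,852.21
INR 56,852.21 ÷ 10.90 = CNY 5,215.80
CNY 5,215.80 × 2.839 = MXN 14,807.66
MXN 14,807.66 × 0.03705 = GBP 548.62

GBP 548.62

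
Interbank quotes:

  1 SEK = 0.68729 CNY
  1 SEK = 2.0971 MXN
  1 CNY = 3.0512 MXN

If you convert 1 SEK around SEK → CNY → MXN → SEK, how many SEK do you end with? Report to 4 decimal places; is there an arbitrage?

Around SEK → CNY → MXN → SEK: 1 × 0.68729 × 3.0512 ÷ 2.0971 = 0.999981
Product ≈ 1 (deviation 0.002%, within rounding noise).

1.0000 (no arbitrage)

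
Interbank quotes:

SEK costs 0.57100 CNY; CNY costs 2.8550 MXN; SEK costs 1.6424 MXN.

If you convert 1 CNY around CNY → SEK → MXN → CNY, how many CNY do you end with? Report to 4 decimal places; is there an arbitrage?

Around CNY → SEK → MXN → CNY: 1 ÷ 0.57100 × 1.6424 ÷ 2.8550 = 1.007481
Product > 1; profitable direction is CNY → SEK → MXN → CNY.

1.0075 (arbitrage exists)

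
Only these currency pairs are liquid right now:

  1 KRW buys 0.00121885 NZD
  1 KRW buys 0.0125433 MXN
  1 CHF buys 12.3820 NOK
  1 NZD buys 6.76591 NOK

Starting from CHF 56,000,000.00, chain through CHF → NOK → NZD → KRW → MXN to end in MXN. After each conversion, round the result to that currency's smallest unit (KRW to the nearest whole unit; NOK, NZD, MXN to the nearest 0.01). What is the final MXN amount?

MXN 1,054,664,087.36

CHF 56,000,000.00 × 12.3820 = NOK 693,392,000.00
NOK 693,392,000.00 ÷ 6.76591 = NZD 102,483,184.08
NZD 102,483,184.08 ÷ 0.00121885 = KRW 84,081,867,400
KRW 84,081,867,400 × 0.0125433 = MXN 1,054,664,087.36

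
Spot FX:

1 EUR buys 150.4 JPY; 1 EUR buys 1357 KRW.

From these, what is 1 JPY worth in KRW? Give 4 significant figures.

JPY/KRW = 9.023

1 JPY ÷ 150.4 = 0.00664894 EUR
0.00664894 EUR × 1357 = 9.02261 KRW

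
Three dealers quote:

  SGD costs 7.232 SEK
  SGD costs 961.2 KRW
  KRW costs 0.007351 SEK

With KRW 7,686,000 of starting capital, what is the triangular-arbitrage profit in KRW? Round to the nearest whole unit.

Profitable loop is KRW → SGD → SEK → KRW:
KRW 7,686,000 ÷ 961.2 = SGD 7,996.25
SGD 7,996.25 × 7.232 = SEK 57,828.91
SEK 57,828.91 ÷ 0.007351 = KRW 7,866,809
Profit = KRW 7,866,809 − KRW 7,686,000

Profit: KRW 180,809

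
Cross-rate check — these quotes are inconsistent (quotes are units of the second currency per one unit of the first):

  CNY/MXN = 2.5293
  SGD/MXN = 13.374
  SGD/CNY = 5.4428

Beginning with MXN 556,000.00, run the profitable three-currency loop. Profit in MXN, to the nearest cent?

Profitable loop is MXN → SGD → CNY → MXN:
MXN 556,000.00 ÷ 13.374 = SGD 41,573.20
SGD 41,573.20 × 5.4428 = CNY 226,274.62
CNY 226,274.62 × 2.5293 = MXN 572,316.40
Profit = MXN 572,316.40 − MXN 556,000.00

Profit: MXN 16,316.40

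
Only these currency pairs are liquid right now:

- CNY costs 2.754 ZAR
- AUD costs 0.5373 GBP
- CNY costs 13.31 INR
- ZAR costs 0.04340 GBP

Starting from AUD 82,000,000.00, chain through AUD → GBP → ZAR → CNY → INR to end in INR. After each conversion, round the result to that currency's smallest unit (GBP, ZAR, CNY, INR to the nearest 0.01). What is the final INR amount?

INR 4,906,311,105.11

AUD 82,000,000.00 × 0.5373 = GBP 44,058,600.00
GBP 44,058,600.00 ÷ 0.04340 = ZAR 1,015,175,115.21
ZAR 1,015,175,115.21 ÷ 2.754 = CNY 368,618,415.11
CNY 368,618,415.11 × 13.31 = INR 4,906,311,105.11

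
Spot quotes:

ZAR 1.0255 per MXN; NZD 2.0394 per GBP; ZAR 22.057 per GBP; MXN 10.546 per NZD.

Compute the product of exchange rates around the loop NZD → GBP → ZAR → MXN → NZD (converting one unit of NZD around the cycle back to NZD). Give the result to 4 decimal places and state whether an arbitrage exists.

1.0000 (no arbitrage)

Around NZD → GBP → ZAR → MXN → NZD: 1 ÷ 2.0394 × 22.057 ÷ 1.0255 ÷ 10.546 = 1.000047
Product ≈ 1 (deviation 0.005%, within rounding noise).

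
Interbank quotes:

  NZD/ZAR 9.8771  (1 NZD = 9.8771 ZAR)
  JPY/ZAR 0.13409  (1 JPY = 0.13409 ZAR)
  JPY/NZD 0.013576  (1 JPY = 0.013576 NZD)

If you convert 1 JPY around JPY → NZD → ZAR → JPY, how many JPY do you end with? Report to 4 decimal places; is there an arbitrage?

Around JPY → NZD → ZAR → JPY: 1 × 0.013576 × 9.8771 ÷ 0.13409 = 1.000011
Product ≈ 1 (deviation 0.001%, within rounding noise).

1.0000 (no arbitrage)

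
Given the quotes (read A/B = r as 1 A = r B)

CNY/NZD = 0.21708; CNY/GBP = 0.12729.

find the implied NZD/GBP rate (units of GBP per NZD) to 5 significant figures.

1 NZD ÷ 0.21708 = 4.6066 CNY
4.6066 CNY × 0.12729 = 0.586374 GBP

NZD/GBP = 0.58637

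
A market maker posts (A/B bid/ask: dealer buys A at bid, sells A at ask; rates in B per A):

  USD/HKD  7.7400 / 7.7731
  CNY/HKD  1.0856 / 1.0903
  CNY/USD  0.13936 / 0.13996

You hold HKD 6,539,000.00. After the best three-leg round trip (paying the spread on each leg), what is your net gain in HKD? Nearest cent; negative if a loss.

Best loop HKD → USD → CNY → HKD:
HKD 6,539,000.00 ÷ 7.7731 (buy USD at ask) = USD 841,234.51
USD 841,234.51 ÷ 0.13996 (buy CNY at ask) = CNY 6,010,535.25
CNY 6,010,535.25 × 1.0856 (sell CNY at bid) = HKD 6,525,037.07

Net result: HKD -13,962.93 (no profitable arbitrage after spreads)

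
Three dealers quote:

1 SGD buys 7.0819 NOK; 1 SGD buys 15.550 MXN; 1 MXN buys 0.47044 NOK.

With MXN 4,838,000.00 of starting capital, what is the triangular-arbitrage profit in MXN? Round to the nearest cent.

Profitable loop is MXN → NOK → SGD → MXN:
MXN 4,838,000.00 × 0.47044 = NOK 2,275,988.72
NOK 2,275,988.72 ÷ 7.0819 = SGD 321,381.09
SGD 321,381.09 × 15.550 = MXN 4,997,475.90
Profit = MXN 4,997,475.90 − MXN 4,838,000.00

Profit: MXN 159,475.90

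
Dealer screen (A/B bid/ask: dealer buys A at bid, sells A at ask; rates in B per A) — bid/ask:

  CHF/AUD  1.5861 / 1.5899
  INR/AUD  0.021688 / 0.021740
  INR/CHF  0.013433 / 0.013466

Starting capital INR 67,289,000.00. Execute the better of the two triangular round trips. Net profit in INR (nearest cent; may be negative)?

Best loop INR → AUD → CHF → INR:
INR 67,289,000.00 × 0.021688 (sell INR at bid) = AUD 1,459,363.83
AUD 1,459,363.83 ÷ 1.5899 (buy CHF at ask) = CHF 917,896.62
CHF 917,896.62 ÷ 0.013466 (buy INR at ask) = INR 68,164,014.36

Net profit: INR 875,014.36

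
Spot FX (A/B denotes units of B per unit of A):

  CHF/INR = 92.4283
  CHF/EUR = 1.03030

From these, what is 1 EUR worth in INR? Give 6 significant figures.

1 EUR ÷ 1.03030 = 0.970591 CHF
0.970591 CHF × 92.4283 = 89.7101 INR

EUR/INR = 89.7101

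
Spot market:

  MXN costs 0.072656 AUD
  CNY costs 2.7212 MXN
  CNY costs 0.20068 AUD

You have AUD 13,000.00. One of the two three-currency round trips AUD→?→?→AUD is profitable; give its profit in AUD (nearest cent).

Profit: AUD 195.19

Profitable loop is AUD → MXN → CNY → AUD:
AUD 13,000.00 ÷ 0.072656 = MXN 178,925.35
MXN 178,925.35 ÷ 2.7212 = CNY 65,752.37
CNY 65,752.37 × 0.20068 = AUD 13,195.19
Profit = AUD 13,195.19 − AUD 13,000.00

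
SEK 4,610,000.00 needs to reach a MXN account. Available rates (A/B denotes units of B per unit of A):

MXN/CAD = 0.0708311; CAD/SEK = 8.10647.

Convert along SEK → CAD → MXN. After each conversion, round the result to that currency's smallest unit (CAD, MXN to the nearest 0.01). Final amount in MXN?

SEK 4,610,000.00 ÷ 8.10647 = CAD 568,681.56
CAD 568,681.56 ÷ 0.0708311 = MXN 8,028,698.69

MXN 8,028,698.69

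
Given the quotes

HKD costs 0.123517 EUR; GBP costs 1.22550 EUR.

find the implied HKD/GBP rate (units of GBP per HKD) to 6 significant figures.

HKD/GBP = 0.100789

1 HKD × 0.123517 = 0.123517 EUR
0.123517 EUR ÷ 1.22550 = 0.100789 GBP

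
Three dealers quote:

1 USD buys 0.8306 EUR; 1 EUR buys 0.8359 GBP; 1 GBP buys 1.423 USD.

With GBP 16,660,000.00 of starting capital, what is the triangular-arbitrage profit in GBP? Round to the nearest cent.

Profitable loop is GBP → EUR → USD → GBP:
GBP 16,660,000.00 ÷ 0.8359 = EUR 19,930,613.71
EUR 19,930,613.71 ÷ 0.8306 = USD 23,995,441.50
USD 23,995,441.50 ÷ 1.423 = GBP 16,862,573.08
Profit = GBP 16,862,573.08 − GBP 16,660,000.00

Profit: GBP 202,573.08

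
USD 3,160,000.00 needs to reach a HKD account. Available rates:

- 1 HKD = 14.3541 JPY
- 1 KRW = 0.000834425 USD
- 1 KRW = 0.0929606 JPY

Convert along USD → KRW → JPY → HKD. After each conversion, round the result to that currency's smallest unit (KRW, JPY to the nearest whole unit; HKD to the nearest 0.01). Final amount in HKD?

USD 3,160,000.00 ÷ 0.000834425 = KRW 3,787,038,979
KRW 3,787,038,979 × 0.0929606 = JPY 352,045,416
JPY 352,045,416 ÷ 14.3541 = HKD 24,525,774.24

HKD 24,525,774.24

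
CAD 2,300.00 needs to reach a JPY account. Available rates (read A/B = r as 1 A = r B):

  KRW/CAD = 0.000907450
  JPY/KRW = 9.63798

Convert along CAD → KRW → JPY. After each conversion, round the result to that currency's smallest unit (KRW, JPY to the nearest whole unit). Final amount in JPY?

JPY 262,978

CAD 2,300.00 ÷ 0.000907450 = KRW 2,534,575
KRW 2,534,575 ÷ 9.63798 = JPY 262,978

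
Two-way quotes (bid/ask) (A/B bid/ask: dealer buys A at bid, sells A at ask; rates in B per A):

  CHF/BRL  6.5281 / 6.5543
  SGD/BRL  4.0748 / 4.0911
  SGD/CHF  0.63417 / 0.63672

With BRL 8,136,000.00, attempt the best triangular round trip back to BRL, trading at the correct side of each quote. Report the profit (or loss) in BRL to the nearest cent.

Best loop BRL → SGD → CHF → BRL:
BRL 8,136,000.00 ÷ 4.0911 (buy SGD at ask) = SGD 1,988,707.19
SGD 1,988,707.19 × 0.63417 (sell SGD at bid) = CHF 1,261,178.44
CHF 1,261,178.44 × 6.5281 (sell CHF at bid) = BRL 8,233,098.98

Net profit: BRL 97,098.98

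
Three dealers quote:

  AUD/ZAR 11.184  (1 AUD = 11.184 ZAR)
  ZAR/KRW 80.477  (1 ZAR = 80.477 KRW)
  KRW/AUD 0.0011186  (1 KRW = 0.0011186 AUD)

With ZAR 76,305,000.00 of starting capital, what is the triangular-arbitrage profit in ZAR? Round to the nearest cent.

Profitable loop is ZAR → KRW → AUD → ZAR:
ZAR 76,305,000.00 × 80.477 = KRW 6,140,797,485
KRW 6,140,797,485 × 0.0011186 = AUD 6,869,096.07
AUD 6,869,096.07 × 11.184 = ZAR 76,823,970.41
Profit = ZAR 76,823,970.41 − ZAR 76,305,000.00

Profit: ZAR 518,970.41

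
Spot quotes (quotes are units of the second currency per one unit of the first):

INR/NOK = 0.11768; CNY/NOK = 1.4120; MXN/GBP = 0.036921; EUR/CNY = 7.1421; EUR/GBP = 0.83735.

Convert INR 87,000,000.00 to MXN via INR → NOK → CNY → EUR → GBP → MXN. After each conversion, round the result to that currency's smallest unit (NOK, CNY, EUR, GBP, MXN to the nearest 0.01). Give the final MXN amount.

MXN 23,024,746.62

INR 87,000,000.00 × 0.11768 = NOK 10,238,160.00
NOK 10,238,160.00 ÷ 1.4120 = CNY 7,250,821.53
CNY 7,250,821.53 ÷ 7.1421 = EUR 1,015,222.63
EUR 1,015,222.63 × 0.83735 = GBP 850,096.67
GBP 850,096.67 ÷ 0.036921 = MXN 23,024,746.62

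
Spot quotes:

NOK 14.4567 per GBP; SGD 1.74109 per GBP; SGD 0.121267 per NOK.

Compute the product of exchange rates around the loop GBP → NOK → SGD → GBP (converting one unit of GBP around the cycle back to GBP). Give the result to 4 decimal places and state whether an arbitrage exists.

Around GBP → NOK → SGD → GBP: 1 × 14.4567 × 0.121267 ÷ 1.74109 = 1.006910
Product > 1; profitable direction is GBP → NOK → SGD → GBP.

1.0069 (arbitrage exists)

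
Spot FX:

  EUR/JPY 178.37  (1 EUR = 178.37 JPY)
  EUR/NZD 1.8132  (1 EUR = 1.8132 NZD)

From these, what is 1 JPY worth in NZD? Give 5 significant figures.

JPY/NZD = 0.010165

1 JPY ÷ 178.37 = 0.00560632 EUR
0.00560632 EUR × 1.8132 = 0.0101654 NZD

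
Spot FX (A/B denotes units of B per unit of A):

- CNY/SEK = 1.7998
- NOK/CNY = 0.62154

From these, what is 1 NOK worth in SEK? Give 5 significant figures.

1 NOK × 0.62154 = 0.62154 CNY
0.62154 CNY × 1.7998 = 1.11865 SEK

NOK/SEK = 1.1186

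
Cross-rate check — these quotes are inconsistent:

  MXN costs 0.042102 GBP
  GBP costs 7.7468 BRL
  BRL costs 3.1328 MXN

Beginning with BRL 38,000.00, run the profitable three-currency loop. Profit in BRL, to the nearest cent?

Profitable loop is BRL → MXN → GBP → BRL:
BRL 38,000.00 × 3.1328 = MXN 119,046.40
MXN 119,046.40 × 0.042102 = GBP 5,012.09
GBP 5,012.09 × 7.7468 = BRL 38,827.67
Profit = BRL 38,827.67 − BRL 38,000.00

Profit: BRL 827.67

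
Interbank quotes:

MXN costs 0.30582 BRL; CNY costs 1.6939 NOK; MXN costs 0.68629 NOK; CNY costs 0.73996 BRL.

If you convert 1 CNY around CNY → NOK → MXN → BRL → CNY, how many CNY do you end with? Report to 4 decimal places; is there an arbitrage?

1.0201 (arbitrage exists)

Around CNY → NOK → MXN → BRL → CNY: 1 × 1.6939 ÷ 0.68629 × 0.30582 ÷ 0.73996 = 1.020088
Product > 1; profitable direction is CNY → NOK → MXN → BRL → CNY.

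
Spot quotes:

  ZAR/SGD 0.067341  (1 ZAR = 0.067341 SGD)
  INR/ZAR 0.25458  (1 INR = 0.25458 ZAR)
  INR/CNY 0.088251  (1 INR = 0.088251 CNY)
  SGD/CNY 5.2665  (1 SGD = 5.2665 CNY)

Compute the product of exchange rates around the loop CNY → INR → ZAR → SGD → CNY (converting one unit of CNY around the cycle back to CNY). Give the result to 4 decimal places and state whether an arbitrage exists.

1.0231 (arbitrage exists)

Around CNY → INR → ZAR → SGD → CNY: 1 ÷ 0.088251 × 0.25458 × 0.067341 × 5.2665 = 1.023072
Product > 1; profitable direction is CNY → INR → ZAR → SGD → CNY.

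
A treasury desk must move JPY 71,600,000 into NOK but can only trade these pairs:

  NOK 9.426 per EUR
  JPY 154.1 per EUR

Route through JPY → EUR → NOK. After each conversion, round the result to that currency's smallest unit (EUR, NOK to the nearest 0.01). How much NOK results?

JPY 71,600,000 ÷ 154.1 = EUR 464,633.35
EUR 464,633.35 × 9.426 = NOK 4,379,633.96

NOK 4,379,633.96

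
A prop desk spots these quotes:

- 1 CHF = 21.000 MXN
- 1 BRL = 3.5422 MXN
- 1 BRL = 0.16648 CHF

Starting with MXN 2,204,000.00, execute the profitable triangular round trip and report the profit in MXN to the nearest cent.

Profit: MXN 29,074.99

Profitable loop is MXN → CHF → BRL → MXN:
MXN 2,204,000.00 ÷ 21.000 = CHF 104,952.38
CHF 104,952.38 ÷ 0.16648 = BRL 630,420.36
BRL 630,420.36 × 3.5422 = MXN 2,233,074.99
Profit = MXN 2,233,074.99 − MXN 2,204,000.00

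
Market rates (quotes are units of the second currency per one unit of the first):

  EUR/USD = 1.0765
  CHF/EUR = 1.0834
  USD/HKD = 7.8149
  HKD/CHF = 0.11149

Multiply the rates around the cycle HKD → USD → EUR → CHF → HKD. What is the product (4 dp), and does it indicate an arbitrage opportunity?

0.9841 (arbitrage exists)

Around HKD → USD → EUR → CHF → HKD: 1 ÷ 7.8149 ÷ 1.0765 ÷ 1.0834 ÷ 0.11149 = 0.984097
Product < 1; profitable direction is HKD → CHF → EUR → USD → HKD.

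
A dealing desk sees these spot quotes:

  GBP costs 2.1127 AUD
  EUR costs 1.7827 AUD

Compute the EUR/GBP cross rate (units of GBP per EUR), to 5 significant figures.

1 EUR × 1.7827 = 1.7827 AUD
1.7827 AUD ÷ 2.1127 = 0.843802 GBP

EUR/GBP = 0.84380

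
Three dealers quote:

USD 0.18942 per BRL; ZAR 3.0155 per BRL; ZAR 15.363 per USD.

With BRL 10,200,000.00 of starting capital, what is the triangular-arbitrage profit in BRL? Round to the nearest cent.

Profitable loop is BRL → ZAR → USD → BRL:
BRL 10,200,000.00 × 3.0155 = ZAR 30,758,100.00
ZAR 30,758,100.00 ÷ 15.363 = USD 2,002,089.44
USD 2,002,089.44 ÷ 0.18942 = BRL 10,569,577.85
Profit = BRL 10,569,577.85 − BRL 10,200,000.00

Profit: BRL 369,577.85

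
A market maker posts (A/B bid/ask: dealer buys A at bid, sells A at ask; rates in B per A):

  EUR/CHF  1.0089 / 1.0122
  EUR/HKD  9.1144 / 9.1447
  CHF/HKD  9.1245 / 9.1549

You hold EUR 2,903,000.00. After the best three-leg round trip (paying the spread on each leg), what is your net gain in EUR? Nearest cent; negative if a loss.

Net profit: EUR 19,367.11

Best loop EUR → CHF → HKD → EUR:
EUR 2,903,000.00 × 1.0089 (sell EUR at bid) = CHF 2,928,836.70
CHF 2,928,836.70 × 9.1245 (sell CHF at bid) = HKD 26,724,170.47
HKD 26,724,170.47 ÷ 9.1447 (buy EUR at ask) = EUR 2,922,367.11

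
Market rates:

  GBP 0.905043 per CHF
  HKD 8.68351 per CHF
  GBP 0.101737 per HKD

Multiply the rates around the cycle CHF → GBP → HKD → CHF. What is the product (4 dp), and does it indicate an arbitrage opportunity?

Around CHF → GBP → HKD → CHF: 1 × 0.905043 ÷ 0.101737 ÷ 8.68351 = 1.024460
Product > 1; profitable direction is CHF → GBP → HKD → CHF.

1.0245 (arbitrage exists)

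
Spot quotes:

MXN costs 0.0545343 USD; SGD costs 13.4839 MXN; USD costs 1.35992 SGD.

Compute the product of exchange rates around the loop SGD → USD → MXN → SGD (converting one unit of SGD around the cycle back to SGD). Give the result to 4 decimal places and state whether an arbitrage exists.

1.0000 (no arbitrage)

Around SGD → USD → MXN → SGD: 1 ÷ 1.35992 ÷ 0.0545343 ÷ 13.4839 = 1.000003
Product ≈ 1 (deviation 0.000%, within rounding noise).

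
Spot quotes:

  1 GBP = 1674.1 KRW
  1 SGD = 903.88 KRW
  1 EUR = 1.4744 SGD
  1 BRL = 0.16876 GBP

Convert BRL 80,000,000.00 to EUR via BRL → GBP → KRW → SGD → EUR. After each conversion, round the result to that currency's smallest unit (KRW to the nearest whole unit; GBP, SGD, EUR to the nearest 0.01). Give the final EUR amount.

BRL 80,000,000.00 × 0.16876 = GBP 13,500,800.00
GBP 13,500,800.00 × 1674.1 = KRW 22,601,689,280
KRW 22,601,689,280 ÷ 903.88 = SGD 25,005,187.95
SGD 25,005,187.95 ÷ 1.4744 = EUR 16,959,568.60

EUR 16,959,568.60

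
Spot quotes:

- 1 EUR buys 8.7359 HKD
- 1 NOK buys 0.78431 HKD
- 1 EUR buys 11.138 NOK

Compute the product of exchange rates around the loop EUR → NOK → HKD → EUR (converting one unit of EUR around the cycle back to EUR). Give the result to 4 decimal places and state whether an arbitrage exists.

1.0000 (no arbitrage)

Around EUR → NOK → HKD → EUR: 1 × 11.138 × 0.78431 ÷ 8.7359 = 0.999971
Product ≈ 1 (deviation 0.003%, within rounding noise).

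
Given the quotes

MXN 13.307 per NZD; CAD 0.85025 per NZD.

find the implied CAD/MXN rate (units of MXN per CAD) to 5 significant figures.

1 CAD ÷ 0.85025 = 1.17612 NZD
1.17612 NZD × 13.307 = 15.6507 MXN

CAD/MXN = 15.651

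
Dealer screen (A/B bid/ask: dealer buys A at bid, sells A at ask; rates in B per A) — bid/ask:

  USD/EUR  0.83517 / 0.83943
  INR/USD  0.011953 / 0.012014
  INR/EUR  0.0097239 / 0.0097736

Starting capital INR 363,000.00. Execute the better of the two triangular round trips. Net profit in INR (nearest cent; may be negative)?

Net profit: INR 7,769.39

Best loop INR → USD → EUR → INR:
INR 363,000.00 × 0.011953 (sell INR at bid) = USD 4,338.94
USD 4,338.94 × 0.83517 (sell USD at bid) = EUR 3,623.75
EUR 3,623.75 ÷ 0.0097736 (buy INR at ask) = INR 370,769.39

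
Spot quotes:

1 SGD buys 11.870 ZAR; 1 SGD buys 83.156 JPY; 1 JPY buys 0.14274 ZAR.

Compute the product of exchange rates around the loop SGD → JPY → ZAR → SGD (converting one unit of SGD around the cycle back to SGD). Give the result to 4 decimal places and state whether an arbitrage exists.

Around SGD → JPY → ZAR → SGD: 1 × 83.156 × 0.14274 ÷ 11.870 = 0.999974
Product ≈ 1 (deviation 0.003%, within rounding noise).

1.0000 (no arbitrage)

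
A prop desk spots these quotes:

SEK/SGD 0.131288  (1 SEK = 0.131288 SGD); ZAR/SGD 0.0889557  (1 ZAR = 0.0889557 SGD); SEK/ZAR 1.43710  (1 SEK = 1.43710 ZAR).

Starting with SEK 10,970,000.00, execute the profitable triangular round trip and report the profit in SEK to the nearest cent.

Profit: SEK 296,029.63

Profitable loop is SEK → SGD → ZAR → SEK:
SEK 10,970,000.00 × 0.131288 = SGD 1,440,229.36
SGD 1,440,229.36 ÷ 0.0889557 = ZAR 16,190,411.18
ZAR 16,190,411.18 ÷ 1.43710 = SEK 11,266,029.63
Profit = SEK 11,266,029.63 − SEK 10,970,000.00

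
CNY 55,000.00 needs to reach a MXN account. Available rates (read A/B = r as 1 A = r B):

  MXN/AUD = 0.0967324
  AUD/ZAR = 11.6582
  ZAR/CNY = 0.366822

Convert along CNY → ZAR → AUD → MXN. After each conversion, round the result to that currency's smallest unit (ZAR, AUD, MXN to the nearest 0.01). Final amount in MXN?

MXN 132,954.73

CNY 55,000.00 ÷ 0.366822 = ZAR 149,936.48
ZAR 149,936.48 ÷ 11.6582 = AUD 12,861.03
AUD 12,861.03 ÷ 0.0967324 = MXN 132,954.73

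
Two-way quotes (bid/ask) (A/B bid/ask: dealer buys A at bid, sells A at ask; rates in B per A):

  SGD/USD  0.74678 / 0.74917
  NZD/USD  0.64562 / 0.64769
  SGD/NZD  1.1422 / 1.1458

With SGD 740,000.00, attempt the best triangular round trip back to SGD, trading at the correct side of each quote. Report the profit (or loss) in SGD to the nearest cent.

Net profit: SGD 4,643.47

Best loop SGD → USD → NZD → SGD:
SGD 740,000.00 × 0.74678 (sell SGD at bid) = USD 552,617.20
USD 552,617.20 ÷ 0.64769 (buy NZD at ask) = NZD 853,212.49
NZD 853,212.49 ÷ 1.1458 (buy SGD at ask) = SGD 744,643.47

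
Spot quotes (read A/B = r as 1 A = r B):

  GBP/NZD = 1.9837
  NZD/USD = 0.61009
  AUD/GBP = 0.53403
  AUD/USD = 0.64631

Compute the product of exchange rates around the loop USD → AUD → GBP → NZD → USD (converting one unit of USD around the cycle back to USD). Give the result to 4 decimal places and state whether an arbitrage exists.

1.0000 (no arbitrage)

Around USD → AUD → GBP → NZD → USD: 1 ÷ 0.64631 × 0.53403 × 1.9837 × 0.61009 = 0.999988
Product ≈ 1 (deviation 0.001%, within rounding noise).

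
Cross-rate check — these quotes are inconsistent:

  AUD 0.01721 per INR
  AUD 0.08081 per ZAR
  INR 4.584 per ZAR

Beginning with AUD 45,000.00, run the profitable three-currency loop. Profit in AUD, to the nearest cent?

Profit: AUD 1,094.82

Profitable loop is AUD → INR → ZAR → AUD:
AUD 45,000.00 ÷ 0.01721 = INR 2,614,758.86
INR 2,614,758.86 ÷ 4.584 = ZAR 570,409.87
ZAR 570,409.87 × 0.08081 = AUD 46,094.82
Profit = AUD 46,094.82 − AUD 45,000.00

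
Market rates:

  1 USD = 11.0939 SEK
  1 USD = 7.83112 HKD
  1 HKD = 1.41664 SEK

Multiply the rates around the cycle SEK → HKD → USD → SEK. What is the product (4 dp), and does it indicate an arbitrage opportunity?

Around SEK → HKD → USD → SEK: 1 ÷ 1.41664 ÷ 7.83112 × 11.0939 = 1.000002
Product ≈ 1 (deviation 0.000%, within rounding noise).

1.0000 (no arbitrage)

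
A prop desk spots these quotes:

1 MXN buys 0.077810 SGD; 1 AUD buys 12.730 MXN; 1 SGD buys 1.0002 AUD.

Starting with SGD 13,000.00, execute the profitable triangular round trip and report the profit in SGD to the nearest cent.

Profitable loop is SGD → MXN → AUD → SGD:
SGD 13,000.00 ÷ 0.077810 = MXN 167,073.64
MXN 167,073.64 ÷ 12.730 = AUD 13,124.40
AUD 13,124.40 ÷ 1.0002 = SGD 13,121.78
Profit = SGD 13,121.78 − SGD 13,000.00

Profit: SGD 121.78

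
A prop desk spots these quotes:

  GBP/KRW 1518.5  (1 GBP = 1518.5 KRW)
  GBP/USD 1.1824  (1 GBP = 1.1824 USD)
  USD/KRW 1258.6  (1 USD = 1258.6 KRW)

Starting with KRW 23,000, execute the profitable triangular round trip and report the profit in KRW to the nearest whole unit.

Profitable loop is KRW → USD → GBP → KRW:
KRW 23,000 ÷ 1258.6 = USD 18.27
USD 18.27 ÷ 1.1824 = GBP 15.46
GBP 15.46 × 1518.5 = KRW 23,469
Profit = KRW 23,469 − KRW 23,000

Profit: KRW 469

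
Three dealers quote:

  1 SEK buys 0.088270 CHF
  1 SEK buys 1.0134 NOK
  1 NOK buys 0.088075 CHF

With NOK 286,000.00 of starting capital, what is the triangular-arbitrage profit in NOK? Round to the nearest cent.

Profit: NOK 3,192.12

Profitable loop is NOK → CHF → SEK → NOK:
NOK 286,000.00 × 0.088075 = CHF 25,189.45
CHF 25,189.45 ÷ 0.088270 = SEK 285,368.19
SEK 285,368.19 × 1.0134 = NOK 289,192.12
Profit = NOK 289,192.12 − NOK 286,000.00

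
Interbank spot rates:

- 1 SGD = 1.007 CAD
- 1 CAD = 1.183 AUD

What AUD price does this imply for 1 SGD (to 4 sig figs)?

1 SGD × 1.007 = 1.007 CAD
1.007 CAD × 1.183 = 1.19128 AUD

SGD/AUD = 1.191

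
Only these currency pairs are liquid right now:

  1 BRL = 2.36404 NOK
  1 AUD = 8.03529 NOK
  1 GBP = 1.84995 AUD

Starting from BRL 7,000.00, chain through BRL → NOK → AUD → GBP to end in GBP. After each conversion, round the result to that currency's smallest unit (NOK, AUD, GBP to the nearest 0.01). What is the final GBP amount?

GBP 1,113.25

BRL 7,000.00 × 2.36404 = NOK 16,548.28
NOK 16,548.28 ÷ 8.03529 = AUD 2,059.45
AUD 2,059.45 ÷ 1.84995 = GBP 1,113.25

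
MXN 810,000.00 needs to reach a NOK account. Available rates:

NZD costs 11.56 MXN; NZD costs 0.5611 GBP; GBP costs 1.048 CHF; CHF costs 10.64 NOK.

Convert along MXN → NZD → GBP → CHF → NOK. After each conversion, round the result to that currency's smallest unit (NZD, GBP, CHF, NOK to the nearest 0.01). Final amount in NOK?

MXN 810,000.00 ÷ 11.56 = NZD 70,069.20
NZD 70,069.20 × 0.5611 = GBP 39,315.83
GBP 39,315.83 × 1.048 = CHF 41,202.99
CHF 41,202.99 × 10.64 = NOK 438,399.81

NOK 438,399.81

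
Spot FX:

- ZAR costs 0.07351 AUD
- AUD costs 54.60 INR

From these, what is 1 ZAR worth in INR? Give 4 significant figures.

1 ZAR × 0.07351 = 0.07351 AUD
0.07351 AUD × 54.60 = 4.01365 INR

ZAR/INR = 4.014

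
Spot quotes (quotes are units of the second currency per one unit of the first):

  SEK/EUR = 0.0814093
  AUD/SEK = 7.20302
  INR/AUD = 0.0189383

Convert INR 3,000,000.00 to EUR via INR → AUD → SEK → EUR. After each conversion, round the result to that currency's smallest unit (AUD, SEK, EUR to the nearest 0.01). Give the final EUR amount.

INR 3,000,000.00 × 0.0189383 = AUD 56,814.90
AUD 56,814.90 × 7.20302 = SEK 409,238.86
SEK 409,238.86 × 0.0814093 = EUR 33,315.85

EUR 33,315.85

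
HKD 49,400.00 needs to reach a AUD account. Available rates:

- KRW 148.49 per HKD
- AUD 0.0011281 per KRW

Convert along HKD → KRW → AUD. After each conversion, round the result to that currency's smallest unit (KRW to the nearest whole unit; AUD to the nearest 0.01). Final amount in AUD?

HKD 49,400.00 × 148.49 = KRW 7,335,406
KRW 7,335,406 × 0.0011281 = AUD 8,275.07

AUD 8,275.07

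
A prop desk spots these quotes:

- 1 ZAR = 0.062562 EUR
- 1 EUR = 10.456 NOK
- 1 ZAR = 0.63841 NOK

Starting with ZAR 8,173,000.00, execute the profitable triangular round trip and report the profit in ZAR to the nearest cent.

Profit: ZAR 201,483.21

Profitable loop is ZAR → EUR → NOK → ZAR:
ZAR 8,173,000.00 × 0.062562 = EUR 511,319.23
EUR 511,319.23 × 10.456 = NOK 5,346,353.83
NOK 5,346,353.83 ÷ 0.63841 = ZAR 8,374,483.21
Profit = ZAR 8,374,483.21 − ZAR 8,173,000.00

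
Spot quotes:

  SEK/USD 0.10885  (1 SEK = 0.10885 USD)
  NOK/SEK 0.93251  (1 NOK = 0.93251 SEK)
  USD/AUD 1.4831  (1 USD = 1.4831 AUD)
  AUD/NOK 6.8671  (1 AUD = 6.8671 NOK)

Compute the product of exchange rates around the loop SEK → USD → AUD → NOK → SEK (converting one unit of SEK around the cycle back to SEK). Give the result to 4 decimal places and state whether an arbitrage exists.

Around SEK → USD → AUD → NOK → SEK: 1 × 0.10885 × 1.4831 × 6.8671 × 0.93251 = 1.033774
Product > 1; profitable direction is SEK → USD → AUD → NOK → SEK.

1.0338 (arbitrage exists)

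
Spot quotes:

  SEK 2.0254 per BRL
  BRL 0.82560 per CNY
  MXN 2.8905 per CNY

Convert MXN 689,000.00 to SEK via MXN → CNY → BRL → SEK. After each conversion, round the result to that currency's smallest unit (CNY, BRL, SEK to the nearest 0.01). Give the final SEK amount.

MXN 689,000.00 ÷ 2.8905 = CNY 238,367.06
CNY 238,367.06 × 0.82560 = BRL 196,795.84
BRL 196,795.84 × 2.0254 = SEK 398,590.29

SEK 398,590.29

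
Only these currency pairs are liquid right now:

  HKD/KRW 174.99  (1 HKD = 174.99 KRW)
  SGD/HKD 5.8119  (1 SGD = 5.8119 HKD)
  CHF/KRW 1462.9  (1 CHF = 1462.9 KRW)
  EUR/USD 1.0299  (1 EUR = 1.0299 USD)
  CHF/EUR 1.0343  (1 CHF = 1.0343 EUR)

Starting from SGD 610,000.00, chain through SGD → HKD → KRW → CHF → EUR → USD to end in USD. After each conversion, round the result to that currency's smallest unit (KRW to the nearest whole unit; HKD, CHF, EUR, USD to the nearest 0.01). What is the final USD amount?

USD 451,739.58

SGD 610,000.00 × 5.8119 = HKD 3,545,259.00
HKD 3,545,259.00 × 174.99 = KRW 620,384,872
KRW 620,384,872 ÷ 1462.9 = CHF 424,078.80
CHF 424,078.80 × 1.0343 = EUR 438,624.70
EUR 438,624.70 × 1.0299 = USD 451,739.58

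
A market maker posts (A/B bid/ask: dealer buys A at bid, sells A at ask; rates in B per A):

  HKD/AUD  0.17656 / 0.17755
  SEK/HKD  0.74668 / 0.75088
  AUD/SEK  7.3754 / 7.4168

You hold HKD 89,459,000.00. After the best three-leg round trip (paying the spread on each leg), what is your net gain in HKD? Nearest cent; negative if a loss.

Net profit: HKD 1,013,430.50

Best loop HKD → SEK → AUD → HKD:
HKD 89,459,000.00 ÷ 0.75088 (buy SEK at ask) = SEK 119,138,877.05
SEK 119,138,877.05 ÷ 7.4168 (buy AUD at ask) = AUD 16,063,380.04
AUD 16,063,380.04 ÷ 0.17755 (buy HKD at ask) = HKD 90,472,430.50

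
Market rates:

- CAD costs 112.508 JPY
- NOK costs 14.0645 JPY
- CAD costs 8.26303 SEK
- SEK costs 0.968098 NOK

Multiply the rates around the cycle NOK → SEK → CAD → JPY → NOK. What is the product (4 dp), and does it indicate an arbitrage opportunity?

1.0000 (no arbitrage)

Around NOK → SEK → CAD → JPY → NOK: 1 ÷ 0.968098 ÷ 8.26303 × 112.508 ÷ 14.0645 = 1.000001
Product ≈ 1 (deviation 0.000%, within rounding noise).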